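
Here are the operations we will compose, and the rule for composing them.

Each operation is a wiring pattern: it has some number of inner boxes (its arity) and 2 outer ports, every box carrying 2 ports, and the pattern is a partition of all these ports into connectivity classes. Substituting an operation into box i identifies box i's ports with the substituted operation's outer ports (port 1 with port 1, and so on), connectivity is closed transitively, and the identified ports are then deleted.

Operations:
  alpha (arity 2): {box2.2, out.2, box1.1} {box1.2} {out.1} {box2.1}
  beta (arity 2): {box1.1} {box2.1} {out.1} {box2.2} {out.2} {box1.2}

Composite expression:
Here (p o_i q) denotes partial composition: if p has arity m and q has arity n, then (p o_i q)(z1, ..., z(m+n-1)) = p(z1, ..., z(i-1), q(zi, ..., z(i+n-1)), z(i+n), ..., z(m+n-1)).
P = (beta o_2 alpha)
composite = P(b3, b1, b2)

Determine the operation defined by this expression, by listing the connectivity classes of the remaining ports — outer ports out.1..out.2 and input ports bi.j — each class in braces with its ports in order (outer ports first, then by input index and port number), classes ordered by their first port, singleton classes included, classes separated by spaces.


{out.1} {out.2} {b1.1, b2.2} {b1.2} {b2.1} {b3.1} {b3.2}


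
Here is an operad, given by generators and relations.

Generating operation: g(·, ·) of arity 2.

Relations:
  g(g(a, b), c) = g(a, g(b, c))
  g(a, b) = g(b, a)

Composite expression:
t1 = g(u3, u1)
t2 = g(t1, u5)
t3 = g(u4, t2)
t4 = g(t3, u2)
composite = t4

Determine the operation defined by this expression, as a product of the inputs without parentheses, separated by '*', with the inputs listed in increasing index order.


u1 * u2 * u3 * u4 * u5

Both nesting and order wash out for g; what remains is which u's occur.
g(u3, u1) unparenthesizes to u3 * u1
g(g(u3, u1), u5) unparenthesizes to u3 * u1 * u5
g(u4, g(g(u3, u1), u5)) unparenthesizes to u4 * u3 * u1 * u5
g(g(u4, g(g(u3, u1), u5)), u2) unparenthesizes to u4 * u3 * u1 * u5 * u2
commutativity sorts the factors: u1 * u2 * u3 * u4 * u5


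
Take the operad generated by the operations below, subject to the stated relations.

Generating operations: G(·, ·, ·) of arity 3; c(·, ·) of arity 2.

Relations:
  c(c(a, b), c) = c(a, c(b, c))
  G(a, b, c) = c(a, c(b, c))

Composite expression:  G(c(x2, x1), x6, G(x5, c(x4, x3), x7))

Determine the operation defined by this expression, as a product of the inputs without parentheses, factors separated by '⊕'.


x2 ⊕ x1 ⊕ x6 ⊕ x5 ⊕ x4 ⊕ x3 ⊕ x7

Every regrouping of G is equal, so read the x-inputs in written order.
c(x2, x1) flattens to x2 ⊕ x1
c(x4, x3) flattens to x4 ⊕ x3
G(x5, c(x4, x3), x7) flattens to x5 ⊕ x4 ⊕ x3 ⊕ x7
G(c(x2, x1), x6, G(x5, c(x4, x3), x7)) flattens to x2 ⊕ x1 ⊕ x6 ⊕ x5 ⊕ x4 ⊕ x3 ⊕ x7


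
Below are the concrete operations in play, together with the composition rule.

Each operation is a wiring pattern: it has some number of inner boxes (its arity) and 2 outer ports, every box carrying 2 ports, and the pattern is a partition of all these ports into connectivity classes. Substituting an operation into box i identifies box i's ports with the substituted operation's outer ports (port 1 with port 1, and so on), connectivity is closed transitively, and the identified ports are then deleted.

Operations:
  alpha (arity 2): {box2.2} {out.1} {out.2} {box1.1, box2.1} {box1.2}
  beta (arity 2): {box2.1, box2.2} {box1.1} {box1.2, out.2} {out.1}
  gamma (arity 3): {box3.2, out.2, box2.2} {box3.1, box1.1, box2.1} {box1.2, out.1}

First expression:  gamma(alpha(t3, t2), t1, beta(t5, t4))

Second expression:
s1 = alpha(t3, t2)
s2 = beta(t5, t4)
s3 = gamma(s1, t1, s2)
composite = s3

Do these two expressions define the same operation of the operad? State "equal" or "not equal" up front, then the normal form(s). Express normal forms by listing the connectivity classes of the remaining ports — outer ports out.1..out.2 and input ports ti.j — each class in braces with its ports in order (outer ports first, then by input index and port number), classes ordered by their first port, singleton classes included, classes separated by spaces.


equal; the common form is {out.1} {out.2, t1.2, t5.2} {t1.1} {t2.1, t3.1} {t2.2} {t3.2} {t4.1, t4.2} {t5.1}


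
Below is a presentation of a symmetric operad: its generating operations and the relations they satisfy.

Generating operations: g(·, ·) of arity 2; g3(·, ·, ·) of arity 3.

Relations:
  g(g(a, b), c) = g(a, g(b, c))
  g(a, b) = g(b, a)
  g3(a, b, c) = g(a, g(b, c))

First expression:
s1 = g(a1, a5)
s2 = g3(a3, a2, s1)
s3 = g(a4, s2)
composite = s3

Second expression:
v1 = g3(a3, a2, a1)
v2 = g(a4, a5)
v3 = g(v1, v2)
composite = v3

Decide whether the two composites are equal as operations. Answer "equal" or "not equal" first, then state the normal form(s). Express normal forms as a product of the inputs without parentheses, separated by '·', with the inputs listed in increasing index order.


The first expression reduces to a1 · a2 · a3 · a4 · a5
The second expression reduces to a1 · a2 · a3 · a4 · a5
Same normal form: equal.

equal; both compose to a1 · a2 · a3 · a4 · a5


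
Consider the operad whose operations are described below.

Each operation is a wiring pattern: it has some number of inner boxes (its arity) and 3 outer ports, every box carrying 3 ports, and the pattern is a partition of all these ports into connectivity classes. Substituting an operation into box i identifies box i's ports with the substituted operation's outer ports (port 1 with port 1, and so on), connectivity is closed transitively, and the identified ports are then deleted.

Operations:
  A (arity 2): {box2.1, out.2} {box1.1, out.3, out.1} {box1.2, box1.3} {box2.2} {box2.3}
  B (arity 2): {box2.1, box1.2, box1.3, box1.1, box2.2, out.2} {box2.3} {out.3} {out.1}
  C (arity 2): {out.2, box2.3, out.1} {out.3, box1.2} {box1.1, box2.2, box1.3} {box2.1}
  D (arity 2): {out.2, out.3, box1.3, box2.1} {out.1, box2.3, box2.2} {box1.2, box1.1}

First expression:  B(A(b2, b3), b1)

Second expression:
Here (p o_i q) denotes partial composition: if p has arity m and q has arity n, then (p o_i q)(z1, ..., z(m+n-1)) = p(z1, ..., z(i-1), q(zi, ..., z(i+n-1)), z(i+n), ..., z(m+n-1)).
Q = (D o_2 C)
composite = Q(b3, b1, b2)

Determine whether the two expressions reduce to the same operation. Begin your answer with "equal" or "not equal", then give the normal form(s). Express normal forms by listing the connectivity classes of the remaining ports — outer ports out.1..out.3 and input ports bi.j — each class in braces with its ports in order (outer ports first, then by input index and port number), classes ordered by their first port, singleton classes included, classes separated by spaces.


not equal; the first gives {out.1} {out.2, b1.1, b1.2, b2.1, b3.1} {out.3} {b1.3} {b2.2, b2.3} {b3.2} {b3.3} and the second {out.1, out.2, out.3, b1.2, b2.3, b3.3} {b1.1, b1.3, b2.2} {b2.1} {b3.1, b3.2}

Reducing the first expression gives {out.1} {out.2, b1.1, b1.2, b2.1, b3.1} {out.3} {b1.3} {b2.2, b2.3} {b3.2} {b3.3}
Reducing the second expression gives {out.1, out.2, out.3, b1.2, b2.3, b3.3} {b1.1, b1.3, b2.2} {b2.1} {b3.1, b3.2}
Distinct normal forms: not equal.


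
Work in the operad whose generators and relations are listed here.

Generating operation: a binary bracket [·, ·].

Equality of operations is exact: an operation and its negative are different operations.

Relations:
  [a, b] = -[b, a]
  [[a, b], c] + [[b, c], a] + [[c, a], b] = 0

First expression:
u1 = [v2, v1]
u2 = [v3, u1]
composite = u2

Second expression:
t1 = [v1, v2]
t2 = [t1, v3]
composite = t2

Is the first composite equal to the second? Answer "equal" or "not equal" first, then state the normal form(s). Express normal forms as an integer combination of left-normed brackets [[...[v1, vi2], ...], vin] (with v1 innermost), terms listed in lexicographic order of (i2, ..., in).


equal; both compose to [[v1, v2], v3]

The first composite normalizes to [[v1, v2], v3]
The second composite normalizes to [[v1, v2], v3]
Same normal form: equal.


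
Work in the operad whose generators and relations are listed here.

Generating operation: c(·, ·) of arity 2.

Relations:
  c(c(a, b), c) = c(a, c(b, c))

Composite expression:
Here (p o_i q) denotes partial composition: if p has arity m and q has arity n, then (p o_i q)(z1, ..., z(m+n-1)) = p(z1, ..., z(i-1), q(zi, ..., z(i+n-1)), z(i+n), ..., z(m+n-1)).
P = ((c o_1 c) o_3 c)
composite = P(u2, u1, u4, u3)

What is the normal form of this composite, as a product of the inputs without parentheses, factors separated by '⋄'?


u2 ⋄ u1 ⋄ u4 ⋄ u3

Under associativity of c, the answer is the u's in reading order.
c(u2, u1) spells out as u2 ⋄ u1
c(u4, u3) spells out as u4 ⋄ u3
c(c(u2, u1), c(u4, u3)) spells out as u2 ⋄ u1 ⋄ u4 ⋄ u3


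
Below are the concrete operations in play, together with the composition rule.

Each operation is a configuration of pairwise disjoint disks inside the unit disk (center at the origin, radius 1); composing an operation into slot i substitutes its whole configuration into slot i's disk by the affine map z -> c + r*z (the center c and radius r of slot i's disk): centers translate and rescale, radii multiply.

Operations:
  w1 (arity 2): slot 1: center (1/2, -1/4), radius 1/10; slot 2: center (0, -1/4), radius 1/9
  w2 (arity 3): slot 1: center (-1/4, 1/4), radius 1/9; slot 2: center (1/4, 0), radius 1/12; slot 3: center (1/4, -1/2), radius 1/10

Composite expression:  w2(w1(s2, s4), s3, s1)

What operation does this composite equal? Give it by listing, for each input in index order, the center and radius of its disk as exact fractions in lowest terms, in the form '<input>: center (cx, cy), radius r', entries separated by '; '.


Nesting under w2 composes maps z -> c + r*z down each s-path.
s2 passes through 2 substitutions, ending at center (-7/36, 2/9), radius 1/90
s4 passes through 2 substitutions, ending at center (-1/4, 2/9), radius 1/81
s3 passes through 1 substitution, ending at center (1/4, 0), radius 1/12
s1 passes through 1 substitution, ending at center (1/4, -1/2), radius 1/10

s1: center (1/4, -1/2), radius 1/10; s2: center (-7/36, 2/9), radius 1/90; s3: center (1/4, 0), radius 1/12; s4: center (-1/4, 2/9), radius 1/81


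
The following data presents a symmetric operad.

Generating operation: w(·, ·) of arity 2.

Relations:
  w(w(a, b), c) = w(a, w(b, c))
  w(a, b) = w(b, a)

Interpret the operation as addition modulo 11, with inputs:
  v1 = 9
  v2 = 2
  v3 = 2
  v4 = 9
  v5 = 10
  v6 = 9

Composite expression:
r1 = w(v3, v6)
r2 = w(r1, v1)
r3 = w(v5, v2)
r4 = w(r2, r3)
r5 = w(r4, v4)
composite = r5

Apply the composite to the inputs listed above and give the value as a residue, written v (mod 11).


8 (mod 11)

w(v3, v6) = 0
w(w(v3, v6), v1) = 9
w(v5, v2) = 1
w(w(w(v3, v6), v1), w(v5, v2)) = 10
w(w(w(w(v3, v6), v1), w(v5, v2)), v4) = 8


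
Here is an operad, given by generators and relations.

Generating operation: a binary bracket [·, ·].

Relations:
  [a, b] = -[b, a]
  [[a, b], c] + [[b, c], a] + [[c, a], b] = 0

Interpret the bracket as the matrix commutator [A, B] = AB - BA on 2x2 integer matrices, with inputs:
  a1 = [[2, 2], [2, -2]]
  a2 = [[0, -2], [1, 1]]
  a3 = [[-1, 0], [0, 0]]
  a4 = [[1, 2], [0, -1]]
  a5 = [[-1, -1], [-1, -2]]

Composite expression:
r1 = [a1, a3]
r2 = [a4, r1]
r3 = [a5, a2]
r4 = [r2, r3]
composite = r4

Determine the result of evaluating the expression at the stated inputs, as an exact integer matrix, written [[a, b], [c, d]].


[a1, a3] = [[0, 2], [-2, 0]]
[a4, [a1, a3]] = [[-4, 4], [4, 4]]
[a5, a2] = [[-3, -3], [0, 3]]
[[a4, [a1, a3]], [a5, a2]] = [[12, 48], [-24, -12]]

[[12, 48], [-24, -12]]


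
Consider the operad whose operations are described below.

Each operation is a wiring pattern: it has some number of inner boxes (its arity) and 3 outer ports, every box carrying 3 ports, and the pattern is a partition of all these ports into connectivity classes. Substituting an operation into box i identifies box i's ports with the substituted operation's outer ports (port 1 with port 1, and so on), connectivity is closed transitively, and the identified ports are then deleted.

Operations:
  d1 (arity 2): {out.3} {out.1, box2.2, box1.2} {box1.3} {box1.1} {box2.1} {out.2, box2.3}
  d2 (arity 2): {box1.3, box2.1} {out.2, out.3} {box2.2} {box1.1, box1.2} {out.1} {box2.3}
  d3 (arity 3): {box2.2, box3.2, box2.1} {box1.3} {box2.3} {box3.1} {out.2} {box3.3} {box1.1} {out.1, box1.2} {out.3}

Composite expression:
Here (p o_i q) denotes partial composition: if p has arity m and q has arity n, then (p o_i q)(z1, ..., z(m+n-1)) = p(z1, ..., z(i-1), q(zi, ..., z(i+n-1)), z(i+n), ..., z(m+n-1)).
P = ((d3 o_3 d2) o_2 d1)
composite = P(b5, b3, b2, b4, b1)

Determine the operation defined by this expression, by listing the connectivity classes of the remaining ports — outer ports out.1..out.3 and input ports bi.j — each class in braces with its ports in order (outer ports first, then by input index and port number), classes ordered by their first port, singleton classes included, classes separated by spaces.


Two ports join when wires chain via d3-identified ports.
after d1, the pattern on (b3, b2) reads {out.1, b2.2, b3.2} {out.2, b2.3} {out.3} {b2.1} {b3.1} {b3.3} (out.j = its outer ports)
after d2, the pattern on (b4, b1) reads {out.1} {out.2, out.3} {b1.1, b4.3} {b1.2} {b1.3} {b4.1, b4.2} (out.j = its outer ports)
after d3, the pattern on (b5, b3, b2, b4, b1) reads {out.1, b5.2} {out.2} {out.3} {b1.1, b4.3} {b1.2} {b1.3} {b2.1} {b2.2, b2.3, b3.2} {b3.1} {b3.3} {b4.1, b4.2} {b5.1} {b5.3} (out.j = its outer ports)

{out.1, b5.2} {out.2} {out.3} {b1.1, b4.3} {b1.2} {b1.3} {b2.1} {b2.2, b2.3, b3.2} {b3.1} {b3.3} {b4.1, b4.2} {b5.1} {b5.3}


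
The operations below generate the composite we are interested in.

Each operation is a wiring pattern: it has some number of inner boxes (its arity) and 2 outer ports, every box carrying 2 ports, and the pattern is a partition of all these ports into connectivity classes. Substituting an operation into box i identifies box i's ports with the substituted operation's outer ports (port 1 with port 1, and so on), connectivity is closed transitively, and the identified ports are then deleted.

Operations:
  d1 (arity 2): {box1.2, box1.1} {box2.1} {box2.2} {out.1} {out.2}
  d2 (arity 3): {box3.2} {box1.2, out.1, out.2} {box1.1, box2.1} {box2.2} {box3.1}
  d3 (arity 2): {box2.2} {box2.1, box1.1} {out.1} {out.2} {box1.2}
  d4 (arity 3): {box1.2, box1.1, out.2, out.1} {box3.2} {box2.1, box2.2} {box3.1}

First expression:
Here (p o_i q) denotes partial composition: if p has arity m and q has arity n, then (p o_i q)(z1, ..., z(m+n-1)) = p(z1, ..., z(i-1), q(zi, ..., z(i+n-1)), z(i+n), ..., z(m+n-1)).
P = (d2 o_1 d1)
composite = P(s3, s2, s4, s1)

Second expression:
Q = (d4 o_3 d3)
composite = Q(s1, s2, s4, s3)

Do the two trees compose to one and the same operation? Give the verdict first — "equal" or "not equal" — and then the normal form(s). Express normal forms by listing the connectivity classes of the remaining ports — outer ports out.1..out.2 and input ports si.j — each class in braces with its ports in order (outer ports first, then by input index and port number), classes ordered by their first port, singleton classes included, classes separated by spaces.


not equal; first: {out.1, out.2} {s1.1} {s1.2} {s2.1} {s2.2} {s3.1, s3.2} {s4.1} {s4.2}; second: {out.1, out.2, s1.1, s1.2} {s2.1, s2.2} {s3.1, s4.1} {s3.2} {s4.2}

The first expression reduces to {out.1, out.2} {s1.1} {s1.2} {s2.1} {s2.2} {s3.1, s3.2} {s4.1} {s4.2}
The second expression reduces to {out.1, out.2, s1.1, s1.2} {s2.1, s2.2} {s3.1, s4.1} {s3.2} {s4.2}
They disagree, so not equal.


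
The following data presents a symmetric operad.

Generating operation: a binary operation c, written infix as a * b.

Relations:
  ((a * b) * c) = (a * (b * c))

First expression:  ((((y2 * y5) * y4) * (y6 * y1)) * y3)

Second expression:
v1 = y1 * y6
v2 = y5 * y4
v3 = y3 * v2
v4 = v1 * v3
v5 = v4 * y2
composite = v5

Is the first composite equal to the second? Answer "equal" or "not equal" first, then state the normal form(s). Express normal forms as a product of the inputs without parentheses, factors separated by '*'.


not equal; the first gives y2 * y5 * y4 * y6 * y1 * y3 and the second y1 * y6 * y3 * y5 * y4 * y2

The first expression, normalized: y2 * y5 * y4 * y6 * y1 * y3
The second expression, normalized: y1 * y6 * y3 * y5 * y4 * y2
The normal forms differ: not equal.


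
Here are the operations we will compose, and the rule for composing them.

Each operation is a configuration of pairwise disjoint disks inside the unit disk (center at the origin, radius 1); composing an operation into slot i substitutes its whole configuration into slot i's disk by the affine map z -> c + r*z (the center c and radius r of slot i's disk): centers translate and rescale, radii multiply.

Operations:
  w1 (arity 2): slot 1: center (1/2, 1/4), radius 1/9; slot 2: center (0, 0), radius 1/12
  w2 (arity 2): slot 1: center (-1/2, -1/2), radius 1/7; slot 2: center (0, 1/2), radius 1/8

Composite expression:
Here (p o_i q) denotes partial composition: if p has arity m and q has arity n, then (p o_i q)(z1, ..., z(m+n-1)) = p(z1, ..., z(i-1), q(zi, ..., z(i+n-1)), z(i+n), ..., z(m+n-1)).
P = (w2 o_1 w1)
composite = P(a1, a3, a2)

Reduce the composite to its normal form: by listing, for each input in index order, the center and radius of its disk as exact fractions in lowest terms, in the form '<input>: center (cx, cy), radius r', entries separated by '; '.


Only the slot chain above each a matters under w2; compose those maps.
for a1, the 2-step affine chain lands on center (-3/7, -13/28), radius 1/63
for a3, the 2-step affine chain lands on center (-1/2, -1/2), radius 1/84
for a2, the 1-step affine chain lands on center (0, 1/2), radius 1/8

a1: center (-3/7, -13/28), radius 1/63; a2: center (0, 1/2), radius 1/8; a3: center (-1/2, -1/2), radius 1/84


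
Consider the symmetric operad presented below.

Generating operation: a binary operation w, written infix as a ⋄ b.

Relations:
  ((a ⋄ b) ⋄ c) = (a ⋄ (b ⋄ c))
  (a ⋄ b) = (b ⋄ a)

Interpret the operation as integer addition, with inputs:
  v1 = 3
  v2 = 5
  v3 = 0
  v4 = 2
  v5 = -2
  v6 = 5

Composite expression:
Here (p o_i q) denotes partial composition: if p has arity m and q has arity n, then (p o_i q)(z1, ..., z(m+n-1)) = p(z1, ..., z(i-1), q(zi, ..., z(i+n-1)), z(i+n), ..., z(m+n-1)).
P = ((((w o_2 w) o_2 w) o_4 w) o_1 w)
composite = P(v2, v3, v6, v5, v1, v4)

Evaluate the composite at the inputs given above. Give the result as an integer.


13

(v2 ⋄ v3) = 5
(v6 ⋄ v5) = 3
(v1 ⋄ v4) = 5
((v6 ⋄ v5) ⋄ (v1 ⋄ v4)) = 8
((v2 ⋄ v3) ⋄ ((v6 ⋄ v5) ⋄ (v1 ⋄ v4))) = 13


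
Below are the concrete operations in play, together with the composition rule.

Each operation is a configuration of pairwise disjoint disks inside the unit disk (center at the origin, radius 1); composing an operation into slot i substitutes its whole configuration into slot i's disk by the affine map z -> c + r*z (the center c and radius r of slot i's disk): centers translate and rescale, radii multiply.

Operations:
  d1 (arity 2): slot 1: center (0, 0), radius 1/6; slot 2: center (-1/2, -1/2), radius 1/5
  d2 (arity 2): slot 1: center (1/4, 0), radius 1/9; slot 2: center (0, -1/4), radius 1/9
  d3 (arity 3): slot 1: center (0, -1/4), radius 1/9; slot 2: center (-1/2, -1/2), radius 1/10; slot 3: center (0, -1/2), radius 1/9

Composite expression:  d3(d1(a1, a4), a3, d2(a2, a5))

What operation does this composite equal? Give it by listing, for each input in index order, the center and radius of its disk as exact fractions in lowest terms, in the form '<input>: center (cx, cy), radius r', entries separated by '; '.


a1: center (0, -1/4), radius 1/54; a2: center (1/36, -1/2), radius 1/81; a3: center (-1/2, -1/2), radius 1/10; a4: center (-1/18, -11/36), radius 1/45; a5: center (0, -19/36), radius 1/81

Nesting under d3 composes maps z -> c + r*z down each a-path.
for a1, the 2-step affine chain lands on center (0, -1/4), radius 1/54
for a4, the 2-step affine chain lands on center (-1/18, -11/36), radius 1/45
for a3, the 1-step affine chain lands on center (-1/2, -1/2), radius 1/10
for a2, the 2-step affine chain lands on center (1/36, -1/2), radius 1/81
for a5, the 2-step affine chain lands on center (0, -19/36), radius 1/81


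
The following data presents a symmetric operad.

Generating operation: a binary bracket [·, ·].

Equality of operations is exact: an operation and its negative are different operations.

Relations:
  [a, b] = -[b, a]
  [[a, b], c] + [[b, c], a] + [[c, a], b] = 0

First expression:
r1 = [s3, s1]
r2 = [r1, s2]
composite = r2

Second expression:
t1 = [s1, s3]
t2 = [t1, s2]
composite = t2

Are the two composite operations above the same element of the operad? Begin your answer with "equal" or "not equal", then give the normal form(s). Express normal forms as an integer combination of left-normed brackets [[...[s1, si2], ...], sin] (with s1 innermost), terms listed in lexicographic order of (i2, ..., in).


The first expression, normalized: -[[s1, s3], s2]
The second expression, normalized: [[s1, s3], s2]
They disagree, so not equal.

not equal; first: -[[s1, s3], s2]; second: [[s1, s3], s2]


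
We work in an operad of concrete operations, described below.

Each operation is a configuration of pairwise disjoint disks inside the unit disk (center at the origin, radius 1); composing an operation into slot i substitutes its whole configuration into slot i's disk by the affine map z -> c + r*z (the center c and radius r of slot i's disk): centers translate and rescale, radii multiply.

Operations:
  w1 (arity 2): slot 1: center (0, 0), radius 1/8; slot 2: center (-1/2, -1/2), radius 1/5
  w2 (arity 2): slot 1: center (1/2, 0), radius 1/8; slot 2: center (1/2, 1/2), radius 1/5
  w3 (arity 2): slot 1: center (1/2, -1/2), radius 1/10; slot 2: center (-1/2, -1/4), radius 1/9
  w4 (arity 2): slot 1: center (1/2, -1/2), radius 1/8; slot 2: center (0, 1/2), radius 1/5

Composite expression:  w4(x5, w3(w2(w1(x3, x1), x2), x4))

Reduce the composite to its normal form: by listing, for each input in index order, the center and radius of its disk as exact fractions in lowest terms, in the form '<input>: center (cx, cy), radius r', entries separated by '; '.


Nesting under w4 composes maps z -> c + r*z down each x-path.
for x5, the 1-step affine chain lands on center (1/2, -1/2), radius 1/8
for x3, the 4-step affine chain lands on center (11/100, 2/5), radius 1/3200
for x1, the 4-step affine chain lands on center (87/800, 319/800), radius 1/2000
for x2, the 3-step affine chain lands on center (11/100, 41/100), radius 1/250
for x4, the 2-step affine chain lands on center (-1/10, 9/20), radius 1/45

x1: center (87/800, 319/800), radius 1/2000; x2: center (11/100, 41/100), radius 1/250; x3: center (11/100, 2/5), radius 1/3200; x4: center (-1/10, 9/20), radius 1/45; x5: center (1/2, -1/2), radius 1/8


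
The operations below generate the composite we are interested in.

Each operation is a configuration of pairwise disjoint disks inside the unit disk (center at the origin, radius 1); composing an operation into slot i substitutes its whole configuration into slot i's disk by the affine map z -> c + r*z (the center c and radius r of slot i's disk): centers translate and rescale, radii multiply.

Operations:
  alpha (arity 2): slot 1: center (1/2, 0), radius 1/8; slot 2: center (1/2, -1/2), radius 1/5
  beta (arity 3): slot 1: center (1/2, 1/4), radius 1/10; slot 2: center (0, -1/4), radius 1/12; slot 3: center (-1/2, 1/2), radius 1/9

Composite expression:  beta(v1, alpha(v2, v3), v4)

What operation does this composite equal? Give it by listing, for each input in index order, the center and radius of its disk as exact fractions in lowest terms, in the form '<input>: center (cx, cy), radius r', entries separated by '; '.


Nesting under beta composes maps z -> c + r*z down each v-path.
for v1, the 1-step affine chain lands on center (1/2, 1/4), radius 1/10
for v2, the 2-step affine chain lands on center (1/24, -1/4), radius 1/96
for v3, the 2-step affine chain lands on center (1/24, -7/24), radius 1/60
for v4, the 1-step affine chain lands on center (-1/2, 1/2), radius 1/9

v1: center (1/2, 1/4), radius 1/10; v2: center (1/24, -1/4), radius 1/96; v3: center (1/24, -7/24), radius 1/60; v4: center (-1/2, 1/2), radius 1/9


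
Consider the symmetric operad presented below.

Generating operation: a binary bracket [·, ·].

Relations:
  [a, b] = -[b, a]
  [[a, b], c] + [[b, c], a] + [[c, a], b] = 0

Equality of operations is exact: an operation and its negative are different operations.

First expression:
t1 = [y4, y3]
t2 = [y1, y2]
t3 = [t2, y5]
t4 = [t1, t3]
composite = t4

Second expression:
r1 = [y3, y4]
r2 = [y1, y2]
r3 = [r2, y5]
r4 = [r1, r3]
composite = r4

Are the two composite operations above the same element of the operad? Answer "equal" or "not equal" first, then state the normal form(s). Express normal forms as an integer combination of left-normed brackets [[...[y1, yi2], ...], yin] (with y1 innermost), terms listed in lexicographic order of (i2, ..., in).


not equal; first: [[[[y1, y2], y5], y3], y4] - [[[[y1, y2], y5], y4], y3]; second: -[[[[y1, y2], y5], y3], y4] + [[[[y1, y2], y5], y4], y3]

The first composite normalizes to [[[[y1, y2], y5], y3], y4] - [[[[y1, y2], y5], y4], y3]
The second composite normalizes to -[[[[y1, y2], y5], y3], y4] + [[[[y1, y2], y5], y4], y3]
Different reductions; not equal.


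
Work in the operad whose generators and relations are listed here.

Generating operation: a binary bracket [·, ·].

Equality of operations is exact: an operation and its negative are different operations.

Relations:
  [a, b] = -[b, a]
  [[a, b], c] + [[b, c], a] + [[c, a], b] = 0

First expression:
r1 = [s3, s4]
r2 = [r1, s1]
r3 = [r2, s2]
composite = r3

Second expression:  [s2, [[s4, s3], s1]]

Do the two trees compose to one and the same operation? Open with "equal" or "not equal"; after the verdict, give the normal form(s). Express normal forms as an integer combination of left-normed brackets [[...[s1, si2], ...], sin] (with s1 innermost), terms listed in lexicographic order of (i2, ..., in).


equal: each reduces to -[[[s1, s3], s4], s2] + [[[s1, s4], s3], s2]


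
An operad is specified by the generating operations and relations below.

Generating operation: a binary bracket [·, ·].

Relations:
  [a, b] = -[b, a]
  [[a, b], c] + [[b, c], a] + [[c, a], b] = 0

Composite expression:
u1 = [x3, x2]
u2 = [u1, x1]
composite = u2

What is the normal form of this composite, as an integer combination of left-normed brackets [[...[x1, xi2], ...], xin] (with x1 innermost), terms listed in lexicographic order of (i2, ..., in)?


[[x1, x2], x3] - [[x1, x3], x2]

Expand each bracket as ab - ba; the x1-initial words give the coefficients.
Composite bracket: [[x3, x2], x1]
Expanding via [a, b] = ab - ba: 4 signed words (2^2 = 4).
The x1-initial words carry the normal form:
  x1x2x3 (sign +1) contributes +[[x1, x2], x3]
  x1x3x2 (sign -1) contributes -[[x1, x3], x2]


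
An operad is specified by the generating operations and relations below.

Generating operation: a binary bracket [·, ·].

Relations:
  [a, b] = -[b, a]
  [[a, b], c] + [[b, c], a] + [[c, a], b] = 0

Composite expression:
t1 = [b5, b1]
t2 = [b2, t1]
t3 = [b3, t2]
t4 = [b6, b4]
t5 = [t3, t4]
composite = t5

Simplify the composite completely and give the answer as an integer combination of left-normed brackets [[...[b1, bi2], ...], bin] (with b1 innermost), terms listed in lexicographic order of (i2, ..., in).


[[[[[b1, b5], b2], b3], b4], b6] - [[[[[b1, b5], b2], b3], b6], b4]


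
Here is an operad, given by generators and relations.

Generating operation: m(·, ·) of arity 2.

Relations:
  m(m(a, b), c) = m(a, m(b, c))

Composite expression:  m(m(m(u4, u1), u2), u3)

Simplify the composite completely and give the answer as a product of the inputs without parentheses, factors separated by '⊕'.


u4 ⊕ u1 ⊕ u2 ⊕ u3

Key point: m is associative — brackets drop, the u-order remains.
m(u4, u1) spells out as u4 ⊕ u1
m(m(u4, u1), u2) spells out as u4 ⊕ u1 ⊕ u2
m(m(m(u4, u1), u2), u3) spells out as u4 ⊕ u1 ⊕ u2 ⊕ u3


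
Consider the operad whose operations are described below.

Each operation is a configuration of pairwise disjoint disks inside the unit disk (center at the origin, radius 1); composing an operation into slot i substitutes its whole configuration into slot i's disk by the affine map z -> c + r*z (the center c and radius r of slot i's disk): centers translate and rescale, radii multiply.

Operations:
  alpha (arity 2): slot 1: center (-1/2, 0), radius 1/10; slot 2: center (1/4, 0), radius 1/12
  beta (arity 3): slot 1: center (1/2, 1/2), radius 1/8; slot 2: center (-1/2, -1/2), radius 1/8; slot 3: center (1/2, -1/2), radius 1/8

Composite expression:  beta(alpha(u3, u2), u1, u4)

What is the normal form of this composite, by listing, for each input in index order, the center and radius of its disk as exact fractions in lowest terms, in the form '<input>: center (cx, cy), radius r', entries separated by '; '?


u1: center (-1/2, -1/2), radius 1/8; u2: center (17/32, 1/2), radius 1/96; u3: center (7/16, 1/2), radius 1/80; u4: center (1/2, -1/2), radius 1/8

Each u-disk chains the slot maps above it in beta; radii multiply.
tracing u3 down its 2-map path: center (7/16, 1/2), radius 1/80
tracing u2 down its 2-map path: center (17/32, 1/2), radius 1/96
tracing u1 down its 1-map path: center (-1/2, -1/2), radius 1/8
tracing u4 down its 1-map path: center (1/2, -1/2), radius 1/8


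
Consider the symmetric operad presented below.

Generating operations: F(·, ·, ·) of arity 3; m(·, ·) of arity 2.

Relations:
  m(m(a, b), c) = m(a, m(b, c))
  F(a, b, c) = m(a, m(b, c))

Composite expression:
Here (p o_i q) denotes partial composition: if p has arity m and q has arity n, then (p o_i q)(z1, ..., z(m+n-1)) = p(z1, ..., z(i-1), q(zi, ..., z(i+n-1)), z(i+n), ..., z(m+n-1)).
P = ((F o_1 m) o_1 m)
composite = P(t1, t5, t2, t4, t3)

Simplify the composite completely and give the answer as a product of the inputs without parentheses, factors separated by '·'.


t1 · t5 · t2 · t4 · t3

The F-tree's shape is irrelevant; the t-reading-order decides.
m(t1, t5) linearizes to t1 · t5
m(m(t1, t5), t2) linearizes to t1 · t5 · t2
F(m(m(t1, t5), t2), t4, t3) linearizes to t1 · t5 · t2 · t4 · t3


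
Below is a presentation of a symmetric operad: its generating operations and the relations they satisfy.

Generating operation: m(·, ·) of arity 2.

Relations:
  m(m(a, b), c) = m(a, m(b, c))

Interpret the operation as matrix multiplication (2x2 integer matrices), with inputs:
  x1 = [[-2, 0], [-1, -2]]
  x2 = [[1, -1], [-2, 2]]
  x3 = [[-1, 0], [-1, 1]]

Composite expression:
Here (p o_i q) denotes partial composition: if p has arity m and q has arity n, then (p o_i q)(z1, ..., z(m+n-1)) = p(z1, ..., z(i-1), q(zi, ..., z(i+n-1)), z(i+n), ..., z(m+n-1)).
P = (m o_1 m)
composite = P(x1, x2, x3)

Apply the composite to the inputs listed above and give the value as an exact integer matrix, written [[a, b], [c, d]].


[[0, 2], [0, -3]]

m(x1, x2) = [[-2, 2], [3, -3]]
m(m(x1, x2), x3) = [[0, 2], [0, -3]]


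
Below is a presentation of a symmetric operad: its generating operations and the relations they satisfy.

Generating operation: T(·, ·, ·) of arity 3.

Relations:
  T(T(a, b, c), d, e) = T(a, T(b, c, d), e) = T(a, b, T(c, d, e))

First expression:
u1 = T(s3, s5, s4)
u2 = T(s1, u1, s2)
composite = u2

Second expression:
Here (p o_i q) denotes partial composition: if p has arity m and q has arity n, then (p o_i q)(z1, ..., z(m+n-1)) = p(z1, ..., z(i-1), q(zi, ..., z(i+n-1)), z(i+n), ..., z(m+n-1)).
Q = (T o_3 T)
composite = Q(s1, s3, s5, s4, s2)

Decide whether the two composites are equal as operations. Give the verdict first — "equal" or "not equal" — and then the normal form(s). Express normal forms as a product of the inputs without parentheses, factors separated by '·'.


equal; both compose to s1 · s3 · s5 · s4 · s2

In normal form, the first expression is s1 · s3 · s5 · s4 · s2
In normal form, the second expression is s1 · s3 · s5 · s4 · s2
The normal forms match — equal.


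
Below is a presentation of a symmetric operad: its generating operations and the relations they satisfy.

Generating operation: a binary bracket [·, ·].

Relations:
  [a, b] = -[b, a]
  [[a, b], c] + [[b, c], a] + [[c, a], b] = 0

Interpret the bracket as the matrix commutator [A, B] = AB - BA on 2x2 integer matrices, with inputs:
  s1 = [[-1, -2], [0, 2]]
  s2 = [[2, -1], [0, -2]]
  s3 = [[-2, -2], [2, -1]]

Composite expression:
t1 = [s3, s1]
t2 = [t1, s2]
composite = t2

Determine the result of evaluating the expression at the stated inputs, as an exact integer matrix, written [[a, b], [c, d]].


[s3, s1] = [[4, -4], [-6, -4]]
[[s3, s1], s2] = [[-6, 8], [-24, 6]]

[[-6, 8], [-24, 6]]


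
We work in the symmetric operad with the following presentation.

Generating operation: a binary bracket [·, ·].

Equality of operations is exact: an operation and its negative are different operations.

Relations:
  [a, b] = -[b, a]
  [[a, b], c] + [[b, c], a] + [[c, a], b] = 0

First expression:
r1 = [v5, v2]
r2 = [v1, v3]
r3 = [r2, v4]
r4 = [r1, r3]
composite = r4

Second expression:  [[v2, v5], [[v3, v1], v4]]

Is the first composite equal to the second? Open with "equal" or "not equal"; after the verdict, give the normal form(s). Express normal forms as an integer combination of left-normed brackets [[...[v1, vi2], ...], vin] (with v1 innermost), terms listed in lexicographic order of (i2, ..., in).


equal; both compose to [[[[v1, v3], v4], v2], v5] - [[[[v1, v3], v4], v5], v2]

The first composite normalizes to [[[[v1, v3], v4], v2], v5] - [[[[v1, v3], v4], v5], v2]
The second composite normalizes to [[[[v1, v3], v4], v2], v5] - [[[[v1, v3], v4], v5], v2]
One common form — equal.


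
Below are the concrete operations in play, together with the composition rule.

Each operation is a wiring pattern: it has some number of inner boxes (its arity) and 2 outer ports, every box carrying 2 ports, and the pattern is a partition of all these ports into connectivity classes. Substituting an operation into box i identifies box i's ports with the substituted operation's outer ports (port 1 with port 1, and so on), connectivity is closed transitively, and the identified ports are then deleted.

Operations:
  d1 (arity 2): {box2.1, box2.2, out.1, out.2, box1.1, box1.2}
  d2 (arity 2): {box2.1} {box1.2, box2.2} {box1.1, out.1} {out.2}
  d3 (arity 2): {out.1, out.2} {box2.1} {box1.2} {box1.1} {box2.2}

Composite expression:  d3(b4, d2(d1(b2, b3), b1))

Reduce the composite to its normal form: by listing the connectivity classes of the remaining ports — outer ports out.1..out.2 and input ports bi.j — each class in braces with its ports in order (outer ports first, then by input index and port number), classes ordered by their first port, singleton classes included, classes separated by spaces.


Connectivity passes through glued d3-boundaries; trace each wire chain.
composing d1 on (b2, b3), with out.j its own outer ports: {out.1, out.2, b2.1, b2.2, b3.1, b3.2}
composing d2 on (b2, b3, b1), with out.j its own outer ports: {out.1, b1.2, b2.1, b2.2, b3.1, b3.2} {out.2} {b1.1}
composing d3 on (b4, b2, b3, b1), with out.j its own outer ports: {out.1, out.2} {b1.1} {b1.2, b2.1, b2.2, b3.1, b3.2} {b4.1} {b4.2}

{out.1, out.2} {b1.1} {b1.2, b2.1, b2.2, b3.1, b3.2} {b4.1} {b4.2}


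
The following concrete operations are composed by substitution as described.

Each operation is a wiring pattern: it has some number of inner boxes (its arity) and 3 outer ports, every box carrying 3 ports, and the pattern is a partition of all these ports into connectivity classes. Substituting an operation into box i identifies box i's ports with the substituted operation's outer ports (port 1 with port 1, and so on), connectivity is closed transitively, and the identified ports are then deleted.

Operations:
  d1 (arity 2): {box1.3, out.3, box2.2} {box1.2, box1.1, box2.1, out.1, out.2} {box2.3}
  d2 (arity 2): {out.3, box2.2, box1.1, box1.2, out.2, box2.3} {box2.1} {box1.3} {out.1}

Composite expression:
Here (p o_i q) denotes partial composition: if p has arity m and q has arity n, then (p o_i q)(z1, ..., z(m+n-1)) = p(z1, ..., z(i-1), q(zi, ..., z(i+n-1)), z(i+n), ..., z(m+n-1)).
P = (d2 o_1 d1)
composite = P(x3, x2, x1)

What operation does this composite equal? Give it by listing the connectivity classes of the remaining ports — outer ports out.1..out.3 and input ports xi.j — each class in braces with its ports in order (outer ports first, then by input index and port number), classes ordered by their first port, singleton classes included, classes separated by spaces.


{out.1} {out.2, out.3, x1.2, x1.3, x2.1, x3.1, x3.2} {x1.1} {x2.2, x3.3} {x2.3}

Treat the ports identified at d2 as solder joints: merge, then drop.
d1 over (x3, x2) gives {out.1, out.2, x2.1, x3.1, x3.2} {out.3, x2.2, x3.3} {x2.3}, out.j being that stage's outer ports
d2 over (x3, x2, x1) gives {out.1} {out.2, out.3, x1.2, x1.3, x2.1, x3.1, x3.2} {x1.1} {x2.2, x3.3} {x2.3}, out.j being that stage's outer ports


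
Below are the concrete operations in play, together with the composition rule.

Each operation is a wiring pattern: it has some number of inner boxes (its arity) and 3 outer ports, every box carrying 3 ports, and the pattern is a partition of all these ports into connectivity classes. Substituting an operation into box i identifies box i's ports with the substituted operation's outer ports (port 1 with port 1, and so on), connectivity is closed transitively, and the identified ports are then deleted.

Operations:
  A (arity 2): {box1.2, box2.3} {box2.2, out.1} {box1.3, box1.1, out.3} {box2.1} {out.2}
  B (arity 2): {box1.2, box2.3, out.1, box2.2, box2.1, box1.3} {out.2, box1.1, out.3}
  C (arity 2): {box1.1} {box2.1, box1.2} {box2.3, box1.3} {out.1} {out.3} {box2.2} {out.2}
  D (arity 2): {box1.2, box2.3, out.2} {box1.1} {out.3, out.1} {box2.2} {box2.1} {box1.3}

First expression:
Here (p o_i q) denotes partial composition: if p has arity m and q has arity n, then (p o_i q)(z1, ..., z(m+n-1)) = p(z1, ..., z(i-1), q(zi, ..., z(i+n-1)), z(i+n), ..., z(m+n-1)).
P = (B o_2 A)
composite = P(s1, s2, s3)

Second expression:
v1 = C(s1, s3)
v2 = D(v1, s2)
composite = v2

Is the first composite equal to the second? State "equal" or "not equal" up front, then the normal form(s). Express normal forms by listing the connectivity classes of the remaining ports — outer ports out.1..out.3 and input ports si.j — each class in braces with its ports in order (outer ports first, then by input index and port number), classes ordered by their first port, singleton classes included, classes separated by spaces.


Normal form of the first expression: {out.1, s1.2, s1.3, s2.1, s2.3, s3.2} {out.2, out.3, s1.1} {s2.2, s3.3} {s3.1}
Normal form of the second expression: {out.1, out.3} {out.2, s2.3} {s1.1} {s1.2, s3.1} {s1.3, s3.3} {s2.1} {s2.2} {s3.2}
Different reductions; not equal.

not equal: they reduce to {out.1, s1.2, s1.3, s2.1, s2.3, s3.2} {out.2, out.3, s1.1} {s2.2, s3.3} {s3.1} and {out.1, out.3} {out.2, s2.3} {s1.1} {s1.2, s3.1} {s1.3, s3.3} {s2.1} {s2.2} {s3.2}


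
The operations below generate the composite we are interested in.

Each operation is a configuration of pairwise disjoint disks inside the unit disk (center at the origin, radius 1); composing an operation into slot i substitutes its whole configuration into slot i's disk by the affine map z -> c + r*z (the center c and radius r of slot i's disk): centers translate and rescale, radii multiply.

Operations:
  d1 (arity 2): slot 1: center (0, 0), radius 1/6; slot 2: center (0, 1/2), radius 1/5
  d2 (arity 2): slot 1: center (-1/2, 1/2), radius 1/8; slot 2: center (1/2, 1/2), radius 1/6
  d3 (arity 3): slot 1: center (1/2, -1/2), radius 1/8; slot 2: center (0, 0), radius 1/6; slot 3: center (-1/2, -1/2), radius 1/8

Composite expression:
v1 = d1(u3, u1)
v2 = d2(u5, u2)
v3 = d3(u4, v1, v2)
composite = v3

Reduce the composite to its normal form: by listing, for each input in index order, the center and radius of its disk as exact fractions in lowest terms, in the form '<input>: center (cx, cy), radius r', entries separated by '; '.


Each u-disk chains the slot maps above it in d3; radii multiply.
u4: after 1 affine step, its disk has center (1/2, -1/2), radius 1/8
u3: after 2 affine steps, its disk has center (0, 0), radius 1/36
u1: after 2 affine steps, its disk has center (0, 1/12), radius 1/30
u5: after 2 affine steps, its disk has center (-9/16, -7/16), radius 1/64
u2: after 2 affine steps, its disk has center (-7/16, -7/16), radius 1/48

u1: center (0, 1/12), radius 1/30; u2: center (-7/16, -7/16), radius 1/48; u3: center (0, 0), radius 1/36; u4: center (1/2, -1/2), radius 1/8; u5: center (-9/16, -7/16), radius 1/64
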